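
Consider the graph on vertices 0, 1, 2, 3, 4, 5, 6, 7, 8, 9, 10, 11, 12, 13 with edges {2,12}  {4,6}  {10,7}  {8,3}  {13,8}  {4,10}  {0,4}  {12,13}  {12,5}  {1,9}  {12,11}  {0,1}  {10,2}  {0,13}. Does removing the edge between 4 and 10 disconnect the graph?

After removing 4–10, the path 4-0-13-12-2-10 still connects them, so the edge is not a bridge.

No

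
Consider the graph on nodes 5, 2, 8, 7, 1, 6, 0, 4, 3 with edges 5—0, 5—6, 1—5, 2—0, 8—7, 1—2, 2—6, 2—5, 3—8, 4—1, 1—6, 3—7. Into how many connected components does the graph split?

Starting from 3 we can reach 3, 7, 8. That is one component of size 3.
Starting from 0 we can reach 0, 1, 2, 4, 5, 6. That is one component of size 6.
Total: 2 components.

2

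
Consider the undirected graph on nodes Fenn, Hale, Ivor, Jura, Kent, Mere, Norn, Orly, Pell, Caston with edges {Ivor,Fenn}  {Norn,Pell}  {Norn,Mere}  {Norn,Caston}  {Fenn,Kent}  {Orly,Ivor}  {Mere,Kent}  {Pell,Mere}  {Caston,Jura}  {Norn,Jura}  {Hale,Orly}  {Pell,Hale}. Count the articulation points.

Removing Norn increases the component count from 1 to 2, so Norn is a cut vertex.
By contrast removing Orly leaves 1 component; it is not a cut vertex. No other vertex is a cut vertex either.

1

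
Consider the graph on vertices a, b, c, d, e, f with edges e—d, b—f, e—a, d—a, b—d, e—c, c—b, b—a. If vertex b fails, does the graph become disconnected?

Yes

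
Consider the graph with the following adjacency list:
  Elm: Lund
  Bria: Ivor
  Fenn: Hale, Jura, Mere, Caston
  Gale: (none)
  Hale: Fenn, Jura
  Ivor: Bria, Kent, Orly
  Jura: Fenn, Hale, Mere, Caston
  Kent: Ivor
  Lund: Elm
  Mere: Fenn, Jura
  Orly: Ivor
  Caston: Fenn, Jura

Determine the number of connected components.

4

Gale is isolated — a component by itself.
Starting from Elm we can reach Elm, Lund. That is one component of size 2.
Starting from Bria we can reach Bria, Ivor, Kent, Orly. That is one component of size 4.
Starting from Fenn we can reach Fenn, Hale, Jura, Mere, Caston. That is one component of size 5.
Total: 4 components.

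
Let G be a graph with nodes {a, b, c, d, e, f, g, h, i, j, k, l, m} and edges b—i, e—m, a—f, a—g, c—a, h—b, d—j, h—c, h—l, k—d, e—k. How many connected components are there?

Starting from d we can reach d, e, j, k, m. That is one component of size 5.
Starting from a we can reach a, b, c, f, g, h, i, l. That is one component of size 8.
Total: 2 components.

2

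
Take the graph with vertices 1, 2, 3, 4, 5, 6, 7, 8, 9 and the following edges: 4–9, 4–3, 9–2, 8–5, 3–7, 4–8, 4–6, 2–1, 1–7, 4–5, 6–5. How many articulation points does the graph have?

1

Removing 4 increases the component count from 1 to 2, so 4 is a cut vertex.
By contrast removing 5 leaves 1 component; it is not a cut vertex. No other vertex is a cut vertex either.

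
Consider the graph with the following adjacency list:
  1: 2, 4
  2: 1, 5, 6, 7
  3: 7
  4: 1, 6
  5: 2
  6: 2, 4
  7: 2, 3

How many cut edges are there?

3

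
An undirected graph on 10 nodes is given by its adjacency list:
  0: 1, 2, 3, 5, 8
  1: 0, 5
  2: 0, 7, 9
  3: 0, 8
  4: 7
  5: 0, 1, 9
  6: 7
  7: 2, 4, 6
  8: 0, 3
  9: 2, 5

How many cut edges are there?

The edges on the cycle 5-0-2-9-5 are not bridges since each lies on that cycle.
But removing 7-6 disconnects 7 from 6; removing 7-2 disconnects 7 from 2; removing 7-4 disconnects 7 from 4 — these are bridges.
That makes 3 bridges.

3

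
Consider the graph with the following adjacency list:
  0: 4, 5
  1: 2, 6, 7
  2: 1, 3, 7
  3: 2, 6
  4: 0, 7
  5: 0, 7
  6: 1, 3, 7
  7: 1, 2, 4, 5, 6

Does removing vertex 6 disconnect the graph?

No

Deleting 6 leaves 1 component (was 1) (its neighbors 1, 3, 7 remain connected to each other), so 6 is not a cut vertex.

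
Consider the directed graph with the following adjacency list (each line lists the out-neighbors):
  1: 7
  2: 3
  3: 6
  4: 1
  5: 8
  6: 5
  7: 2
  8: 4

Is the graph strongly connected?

Yes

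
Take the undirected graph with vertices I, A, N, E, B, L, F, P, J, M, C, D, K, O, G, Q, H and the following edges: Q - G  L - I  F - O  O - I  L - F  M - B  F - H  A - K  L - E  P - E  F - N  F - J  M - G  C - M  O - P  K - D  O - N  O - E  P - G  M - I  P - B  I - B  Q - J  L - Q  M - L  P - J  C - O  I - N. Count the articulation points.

2

Removing F increases the component count from 2 to 3, so F is a cut vertex.
Removing K increases the component count from 2 to 3, so K is a cut vertex.
By contrast removing I leaves 2 components; it is not a cut vertex. No other vertex is a cut vertex either.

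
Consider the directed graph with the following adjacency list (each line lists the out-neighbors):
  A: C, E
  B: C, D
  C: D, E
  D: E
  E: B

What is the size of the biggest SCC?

4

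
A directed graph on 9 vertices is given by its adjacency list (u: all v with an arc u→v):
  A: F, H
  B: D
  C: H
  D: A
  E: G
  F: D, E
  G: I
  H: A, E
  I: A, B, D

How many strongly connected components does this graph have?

2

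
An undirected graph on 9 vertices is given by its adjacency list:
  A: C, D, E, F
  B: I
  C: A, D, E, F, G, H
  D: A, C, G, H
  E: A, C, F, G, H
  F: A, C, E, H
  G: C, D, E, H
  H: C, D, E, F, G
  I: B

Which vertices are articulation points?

none

Removing C, for instance, still leaves 2 components. No single vertex removal increases the component count — the graph has no articulation points.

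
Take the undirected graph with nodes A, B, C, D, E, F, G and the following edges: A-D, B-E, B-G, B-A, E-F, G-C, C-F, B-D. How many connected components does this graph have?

1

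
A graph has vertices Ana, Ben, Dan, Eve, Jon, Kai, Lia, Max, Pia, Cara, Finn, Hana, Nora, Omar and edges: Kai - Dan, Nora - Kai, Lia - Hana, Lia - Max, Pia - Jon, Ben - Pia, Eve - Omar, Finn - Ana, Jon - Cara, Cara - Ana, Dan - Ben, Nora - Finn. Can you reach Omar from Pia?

No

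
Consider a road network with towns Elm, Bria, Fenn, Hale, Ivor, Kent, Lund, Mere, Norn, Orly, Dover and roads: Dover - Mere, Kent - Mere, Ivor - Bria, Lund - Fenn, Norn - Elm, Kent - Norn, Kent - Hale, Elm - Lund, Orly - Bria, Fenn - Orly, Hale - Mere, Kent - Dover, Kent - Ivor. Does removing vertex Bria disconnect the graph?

Deleting Bria leaves 1 component (was 1) (its neighbors Ivor, Orly remain connected to each other), so Bria is not a cut vertex.

No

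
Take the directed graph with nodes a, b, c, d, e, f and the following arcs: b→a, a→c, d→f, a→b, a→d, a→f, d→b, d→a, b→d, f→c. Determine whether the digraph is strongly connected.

No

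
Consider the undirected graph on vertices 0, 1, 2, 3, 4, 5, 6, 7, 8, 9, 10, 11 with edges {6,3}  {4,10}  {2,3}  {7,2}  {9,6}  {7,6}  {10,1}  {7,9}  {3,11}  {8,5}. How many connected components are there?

0 is isolated — a component by itself.
Starting from 5 we can reach 5, 8. That is one component of size 2.
Starting from 1 we can reach 1, 4, 10. That is one component of size 3.
Starting from 2 we can reach 2, 3, 6, 7, 9, 11. That is one component of size 6.
Total: 4 components.

4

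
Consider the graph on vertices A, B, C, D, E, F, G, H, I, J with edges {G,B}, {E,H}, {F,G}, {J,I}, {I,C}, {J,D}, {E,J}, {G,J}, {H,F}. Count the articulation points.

3

Removing G increases the component count from 2 to 3, so G is a cut vertex.
Removing I increases the component count from 2 to 3, so I is a cut vertex.
Removing J increases the component count from 2 to 4, so J is a cut vertex.
By contrast removing D leaves 2 components; it is not a cut vertex. No other vertex is a cut vertex either.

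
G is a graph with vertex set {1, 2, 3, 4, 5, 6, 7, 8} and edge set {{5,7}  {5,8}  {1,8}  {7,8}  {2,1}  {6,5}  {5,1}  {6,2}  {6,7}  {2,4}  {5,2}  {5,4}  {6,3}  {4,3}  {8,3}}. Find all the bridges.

The edges on the cycle 6-5-7-6 are not bridges since each lies on that cycle.
Every edge lies on some cycle, so there are no bridges.

none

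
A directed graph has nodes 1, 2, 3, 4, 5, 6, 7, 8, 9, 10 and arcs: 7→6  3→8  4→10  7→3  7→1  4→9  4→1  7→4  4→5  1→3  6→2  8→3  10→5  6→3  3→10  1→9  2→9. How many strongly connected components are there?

{3, 8} are all mutually reachable — one SCC of size 2.
{4} is an SCC by itself.
{9} is an SCC by itself.
{7} is an SCC by itself.
{1} is an SCC by itself.
(and 4 more singleton SCCs)
That gives 9 strongly connected components.

9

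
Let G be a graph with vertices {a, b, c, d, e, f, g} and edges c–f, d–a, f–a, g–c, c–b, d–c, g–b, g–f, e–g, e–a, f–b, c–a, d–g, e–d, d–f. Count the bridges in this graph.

The edges on the cycle d-g-f-c-d are not bridges since each lies on that cycle.
Every edge lies on some cycle, so there are no bridges.

0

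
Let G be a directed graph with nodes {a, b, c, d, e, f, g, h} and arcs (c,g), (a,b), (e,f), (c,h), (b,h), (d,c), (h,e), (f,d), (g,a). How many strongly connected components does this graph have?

{a, b, c, d, e, f, g, h} are all mutually reachable — one SCC of size 8.
That gives 1 strongly connected component.

1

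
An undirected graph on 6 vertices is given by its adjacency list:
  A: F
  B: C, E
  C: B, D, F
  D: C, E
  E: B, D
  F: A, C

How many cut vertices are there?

2

Removing C increases the component count from 1 to 2, so C is a cut vertex.
Removing F increases the component count from 1 to 2, so F is a cut vertex.
By contrast removing E leaves 1 component; it is not a cut vertex. No other vertex is a cut vertex either.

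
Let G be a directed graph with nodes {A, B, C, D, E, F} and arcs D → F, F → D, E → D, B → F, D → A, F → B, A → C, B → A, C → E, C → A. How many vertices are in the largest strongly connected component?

{A, B, C, D, E, F} are all mutually reachable — one SCC of size 6.
The largest has 6 vertices.

6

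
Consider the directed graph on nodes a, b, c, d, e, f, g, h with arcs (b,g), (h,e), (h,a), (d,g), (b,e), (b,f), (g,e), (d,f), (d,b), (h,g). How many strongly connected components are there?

8

{g} is an SCC by itself.
{c} is an SCC by itself.
{e} is an SCC by itself.
{a} is an SCC by itself.
{d} is an SCC by itself.
(and 3 more singleton SCCs)
That gives 8 strongly connected components.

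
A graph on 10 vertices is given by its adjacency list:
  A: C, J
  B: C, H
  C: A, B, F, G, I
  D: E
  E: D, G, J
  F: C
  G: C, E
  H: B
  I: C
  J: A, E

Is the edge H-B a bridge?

Removing H-B leaves no path between H and B: the component count goes from 1 to 2. So it is a bridge.

Yes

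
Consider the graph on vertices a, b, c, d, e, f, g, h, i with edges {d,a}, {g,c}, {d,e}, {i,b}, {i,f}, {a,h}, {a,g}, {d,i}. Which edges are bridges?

removing d—i disconnects d from i; removing d—a disconnects d from a; removing g—a disconnects g from a; removing f—i disconnects f from i — these are bridges.
In total 8 edges are bridges.

a-d, a-g, a-h, b-i, c-g, d-e, d-i, f-i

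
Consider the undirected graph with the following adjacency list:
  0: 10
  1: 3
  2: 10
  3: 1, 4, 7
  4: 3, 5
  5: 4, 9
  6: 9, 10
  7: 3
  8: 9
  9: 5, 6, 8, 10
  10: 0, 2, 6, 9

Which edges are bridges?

0-10, 1-3, 10-2, 3-4, 3-7, 4-5, 5-9, 8-9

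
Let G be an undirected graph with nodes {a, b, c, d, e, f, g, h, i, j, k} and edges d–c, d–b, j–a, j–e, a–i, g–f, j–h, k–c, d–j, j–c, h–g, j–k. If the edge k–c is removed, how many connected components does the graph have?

1

k and c are still connected via k-j-c, so the component count stays at 1.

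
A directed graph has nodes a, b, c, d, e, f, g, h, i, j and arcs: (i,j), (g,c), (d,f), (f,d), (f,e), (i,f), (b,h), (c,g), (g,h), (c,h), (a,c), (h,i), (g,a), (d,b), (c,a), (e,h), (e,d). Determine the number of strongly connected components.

{b, d, e, f, h, i} are all mutually reachable — one SCC of size 6.
{a, c, g} are all mutually reachable — one SCC of size 3.
{j} is an SCC by itself.
That gives 3 strongly connected components.

3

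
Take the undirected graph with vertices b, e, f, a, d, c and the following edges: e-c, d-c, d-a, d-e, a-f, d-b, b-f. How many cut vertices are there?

1

Removing d increases the component count from 1 to 2, so d is a cut vertex.
By contrast removing b leaves 1 component; it is not a cut vertex. No other vertex is a cut vertex either.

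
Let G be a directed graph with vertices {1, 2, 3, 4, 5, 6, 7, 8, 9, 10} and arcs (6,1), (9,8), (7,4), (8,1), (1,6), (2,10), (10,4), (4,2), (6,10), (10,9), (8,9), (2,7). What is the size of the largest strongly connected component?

{1, 2, 4, 6, 7, 8, 9, 10} are all mutually reachable — one SCC of size 8.
{5} is an SCC by itself.
{3} is an SCC by itself.
The largest has 8 vertices.

8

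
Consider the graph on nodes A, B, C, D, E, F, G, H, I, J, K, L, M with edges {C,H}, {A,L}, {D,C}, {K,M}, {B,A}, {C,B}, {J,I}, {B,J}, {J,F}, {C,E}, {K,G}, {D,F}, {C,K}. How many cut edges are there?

8

The edges on the cycle D-C-B-J-F-D are not bridges since each lies on that cycle.
But removing C–K disconnects C from K; removing K–M disconnects K from M; removing J–I disconnects J from I; removing B–A disconnects B from A — these are bridges.
In total 8 edges are bridges.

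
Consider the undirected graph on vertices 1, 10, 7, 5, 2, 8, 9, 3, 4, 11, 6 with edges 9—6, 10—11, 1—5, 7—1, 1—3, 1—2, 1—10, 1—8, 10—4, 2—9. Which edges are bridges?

1-10, 1-2, 1-3, 1-5, 1-7, 1-8, 10-11, 10-4, 2-9, 6-9

removing 1—8 disconnects 1 from 8; removing 2—1 disconnects 2 from 1; removing 11—10 disconnects 11 from 10; removing 1—10 disconnects 1 from 10 — these are bridges.
In total 10 edges are bridges.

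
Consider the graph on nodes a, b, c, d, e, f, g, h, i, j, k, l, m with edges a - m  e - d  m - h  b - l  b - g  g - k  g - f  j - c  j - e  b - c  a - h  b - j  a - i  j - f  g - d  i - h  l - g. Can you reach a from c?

The component containing c is {b, c, d, e, f, g, j, k, l}, and a is not in it.

No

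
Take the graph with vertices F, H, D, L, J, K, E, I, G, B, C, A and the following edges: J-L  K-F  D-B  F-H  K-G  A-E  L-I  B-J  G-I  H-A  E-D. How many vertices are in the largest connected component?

C is isolated — a component by itself.
Starting from A we can reach A, B, D, E, F, G, H, I, J, K, L. That is one component of size 11.
The largest has 11 vertices.

11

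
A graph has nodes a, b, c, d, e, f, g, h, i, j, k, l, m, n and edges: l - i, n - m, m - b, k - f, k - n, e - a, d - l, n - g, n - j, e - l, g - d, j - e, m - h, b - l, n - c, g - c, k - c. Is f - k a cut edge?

Yes

Removing f - k leaves no path between f and k: the component count goes from 1 to 2. So it is a bridge.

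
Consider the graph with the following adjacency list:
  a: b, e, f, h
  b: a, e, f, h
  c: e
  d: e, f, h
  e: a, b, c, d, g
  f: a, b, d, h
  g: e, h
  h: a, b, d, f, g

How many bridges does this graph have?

1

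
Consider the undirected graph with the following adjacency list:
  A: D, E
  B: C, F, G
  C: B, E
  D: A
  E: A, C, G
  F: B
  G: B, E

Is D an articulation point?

No

Deleting D leaves 1 component (was 1), so D is not a cut vertex.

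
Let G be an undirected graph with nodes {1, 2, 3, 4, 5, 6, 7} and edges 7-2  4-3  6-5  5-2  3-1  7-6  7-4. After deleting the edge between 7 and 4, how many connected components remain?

Before removal there is 1 component.
7-4 is a bridge — removing it separates 7's side from 4's side.
After removal: 2 components.

2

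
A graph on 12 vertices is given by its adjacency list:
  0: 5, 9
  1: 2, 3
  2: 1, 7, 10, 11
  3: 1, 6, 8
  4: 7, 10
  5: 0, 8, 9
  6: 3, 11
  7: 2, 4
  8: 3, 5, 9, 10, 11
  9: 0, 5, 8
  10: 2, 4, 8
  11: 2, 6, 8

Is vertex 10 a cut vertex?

No

Deleting 10 leaves 1 component (was 1) (its neighbors 2, 4, 8 remain connected to each other), so 10 is not a cut vertex.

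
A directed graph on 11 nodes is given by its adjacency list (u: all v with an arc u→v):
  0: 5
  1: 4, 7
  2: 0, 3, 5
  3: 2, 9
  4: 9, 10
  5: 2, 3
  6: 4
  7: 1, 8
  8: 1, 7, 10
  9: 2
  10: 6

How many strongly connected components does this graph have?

3

{0, 2, 3, 5, 9} are all mutually reachable — one SCC of size 5.
{1, 7, 8} are all mutually reachable — one SCC of size 3.
{4, 6, 10} are all mutually reachable — one SCC of size 3.
That gives 3 strongly connected components.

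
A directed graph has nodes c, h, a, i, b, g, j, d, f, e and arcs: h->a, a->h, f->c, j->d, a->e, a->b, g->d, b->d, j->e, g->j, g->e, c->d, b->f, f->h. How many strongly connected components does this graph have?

7

{a, b, f, h} are all mutually reachable — one SCC of size 4.
{c} is an SCC by itself.
{i} is an SCC by itself.
{g} is an SCC by itself.
{d} is an SCC by itself.
(and 2 more singleton SCCs)
That gives 7 strongly connected components.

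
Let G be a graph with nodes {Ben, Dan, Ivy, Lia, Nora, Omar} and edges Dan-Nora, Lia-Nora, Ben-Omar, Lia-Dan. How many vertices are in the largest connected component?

Ivy is isolated — a component by itself.
Starting from Ben we can reach Ben, Omar. That is one component of size 2.
Starting from Dan we can reach Dan, Lia, Nora. That is one component of size 3.
The largest has 3 vertices.

3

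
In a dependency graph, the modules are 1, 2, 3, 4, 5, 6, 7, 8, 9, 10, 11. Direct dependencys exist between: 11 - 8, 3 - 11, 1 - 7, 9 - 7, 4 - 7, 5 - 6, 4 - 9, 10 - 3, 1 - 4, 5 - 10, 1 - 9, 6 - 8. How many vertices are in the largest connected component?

6

2 is isolated — a component by itself.
Starting from 1 we can reach 1, 4, 7, 9. That is one component of size 4.
Starting from 3 we can reach 3, 5, 6, 8, 10, 11. That is one component of size 6.
The largest has 6 vertices.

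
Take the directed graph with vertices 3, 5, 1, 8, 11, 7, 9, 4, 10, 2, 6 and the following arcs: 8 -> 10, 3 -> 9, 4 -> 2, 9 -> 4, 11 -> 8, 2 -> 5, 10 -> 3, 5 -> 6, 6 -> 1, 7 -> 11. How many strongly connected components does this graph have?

11

{10} is an SCC by itself.
{7} is an SCC by itself.
{1} is an SCC by itself.
{5} is an SCC by itself.
{9} is an SCC by itself.
(and 6 more singleton SCCs)
That gives 11 strongly connected components.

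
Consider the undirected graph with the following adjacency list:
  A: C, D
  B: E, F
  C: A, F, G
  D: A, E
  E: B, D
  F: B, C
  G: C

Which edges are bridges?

The edges on the cycle C-F-B-E-D-A-C are not bridges since each lies on that cycle.
But removing C-G disconnects C from G — this is a bridge.

C-G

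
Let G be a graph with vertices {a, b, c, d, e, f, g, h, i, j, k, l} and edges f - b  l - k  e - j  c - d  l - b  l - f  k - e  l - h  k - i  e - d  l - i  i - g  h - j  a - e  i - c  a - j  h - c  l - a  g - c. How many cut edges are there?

The edges on the cycle l-f-b-l are not bridges since each lies on that cycle.
Every edge lies on some cycle, so there are no bridges.

0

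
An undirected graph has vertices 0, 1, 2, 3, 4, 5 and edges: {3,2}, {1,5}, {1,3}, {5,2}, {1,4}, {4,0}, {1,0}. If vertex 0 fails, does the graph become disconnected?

Deleting 0 leaves 1 component (was 1) (its neighbors 1, 4 remain connected to each other), so 0 is not a cut vertex.

No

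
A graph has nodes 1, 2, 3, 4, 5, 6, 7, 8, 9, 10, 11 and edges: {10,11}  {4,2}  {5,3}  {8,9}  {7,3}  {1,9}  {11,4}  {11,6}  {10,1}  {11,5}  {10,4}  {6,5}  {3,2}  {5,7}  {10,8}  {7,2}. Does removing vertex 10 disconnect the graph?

Yes

Deleting 10 raises the number of components from 1 to 2, so 10 is a cut vertex.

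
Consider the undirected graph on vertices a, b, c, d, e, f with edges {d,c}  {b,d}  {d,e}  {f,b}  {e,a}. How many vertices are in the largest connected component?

6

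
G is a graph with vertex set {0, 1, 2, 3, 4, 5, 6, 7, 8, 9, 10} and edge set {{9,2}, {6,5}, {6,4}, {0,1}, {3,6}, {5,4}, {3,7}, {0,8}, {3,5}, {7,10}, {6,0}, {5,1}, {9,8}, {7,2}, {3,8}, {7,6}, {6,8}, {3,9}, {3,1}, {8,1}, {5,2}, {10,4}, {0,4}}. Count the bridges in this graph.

0

The edges on the cycle 6-0-8-6 are not bridges since each lies on that cycle.
Every edge lies on some cycle, so there are no bridges.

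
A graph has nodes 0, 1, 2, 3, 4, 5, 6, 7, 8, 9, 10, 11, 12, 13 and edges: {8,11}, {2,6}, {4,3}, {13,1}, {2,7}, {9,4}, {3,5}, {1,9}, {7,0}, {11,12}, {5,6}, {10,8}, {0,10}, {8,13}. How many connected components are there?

1

Starting from 0 we can reach 0, 1, 2, 3, 4, 5, 6, 7, 8, 9, 10, 11, 12, 13. That is one component of size 14.
Total: 1 component.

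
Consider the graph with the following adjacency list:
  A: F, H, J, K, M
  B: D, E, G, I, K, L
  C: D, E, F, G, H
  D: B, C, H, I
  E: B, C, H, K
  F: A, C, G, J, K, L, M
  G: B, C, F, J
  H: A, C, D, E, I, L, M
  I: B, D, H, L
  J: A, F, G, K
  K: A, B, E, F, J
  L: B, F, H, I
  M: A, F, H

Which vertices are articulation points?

Removing A, for instance, still leaves 1 component. No single vertex removal increases the component count — the graph has no articulation points.

none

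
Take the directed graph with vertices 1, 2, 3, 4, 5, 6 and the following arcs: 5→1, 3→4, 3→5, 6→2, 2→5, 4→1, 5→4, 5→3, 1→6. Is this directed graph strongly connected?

Yes

From 3 we can reach every vertex (1, 2, 3, 4, 5, 6), and every vertex can reach 3 (1, 2, 3, 4, 5, 6). So the whole graph is one strongly connected component.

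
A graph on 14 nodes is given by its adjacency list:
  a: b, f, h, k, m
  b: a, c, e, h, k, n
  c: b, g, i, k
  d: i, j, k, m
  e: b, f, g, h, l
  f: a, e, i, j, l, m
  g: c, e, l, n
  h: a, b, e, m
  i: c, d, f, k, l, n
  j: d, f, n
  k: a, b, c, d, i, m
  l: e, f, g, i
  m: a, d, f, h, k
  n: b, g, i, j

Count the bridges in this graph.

The edges on the cycle e-g-n-b-a-f-e are not bridges since each lies on that cycle.
Every edge lies on some cycle, so there are no bridges.

0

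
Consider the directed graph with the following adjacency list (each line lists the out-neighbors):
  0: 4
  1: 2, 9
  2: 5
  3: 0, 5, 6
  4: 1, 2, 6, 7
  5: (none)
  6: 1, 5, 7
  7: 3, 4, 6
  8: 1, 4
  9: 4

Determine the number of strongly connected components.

4

{0, 1, 3, 4, 6, 7, 9} are all mutually reachable — one SCC of size 7.
{5} is an SCC by itself.
{8} is an SCC by itself.
{2} is an SCC by itself.
That gives 4 strongly connected components.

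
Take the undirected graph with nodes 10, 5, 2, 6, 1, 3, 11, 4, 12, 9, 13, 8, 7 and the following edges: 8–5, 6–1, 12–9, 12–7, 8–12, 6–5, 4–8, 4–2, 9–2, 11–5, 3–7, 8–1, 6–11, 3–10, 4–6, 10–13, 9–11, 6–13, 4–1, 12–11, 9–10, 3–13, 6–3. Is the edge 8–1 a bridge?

No

After removing 8–1, the path 8-4-1 still connects them, so the edge is not a bridge.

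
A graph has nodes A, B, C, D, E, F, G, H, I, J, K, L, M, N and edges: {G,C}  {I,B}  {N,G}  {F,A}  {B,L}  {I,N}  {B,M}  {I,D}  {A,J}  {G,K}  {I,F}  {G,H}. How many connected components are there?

2

E is isolated — a component by itself.
Starting from A we can reach A, B, C, D, F, G, H, I, J, K, L, M, N. That is one component of size 13.
Total: 2 components.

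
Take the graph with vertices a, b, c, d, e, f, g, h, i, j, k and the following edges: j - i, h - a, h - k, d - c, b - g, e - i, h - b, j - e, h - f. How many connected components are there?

3

Starting from c we can reach c, d. That is one component of size 2.
Starting from e we can reach e, i, j. That is one component of size 3.
Starting from a we can reach a, b, f, g, h, k. That is one component of size 6.
Total: 3 components.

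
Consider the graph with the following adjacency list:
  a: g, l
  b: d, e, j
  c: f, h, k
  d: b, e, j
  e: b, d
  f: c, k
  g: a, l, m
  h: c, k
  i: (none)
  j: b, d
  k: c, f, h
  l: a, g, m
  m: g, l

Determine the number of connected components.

4

i is isolated — a component by itself.
Starting from b we can reach b, d, e, j. That is one component of size 4.
Starting from a we can reach a, g, l, m. That is one component of size 4.
Starting from c we can reach c, f, h, k. That is one component of size 4.
Total: 4 components.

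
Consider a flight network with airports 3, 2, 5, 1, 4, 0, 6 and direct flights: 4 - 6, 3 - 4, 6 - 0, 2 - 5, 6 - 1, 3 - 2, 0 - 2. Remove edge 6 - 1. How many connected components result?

2

Before removal there is 1 component.
6 - 1 is a bridge — removing it separates 6's side from 1's side.
After removal: 2 components.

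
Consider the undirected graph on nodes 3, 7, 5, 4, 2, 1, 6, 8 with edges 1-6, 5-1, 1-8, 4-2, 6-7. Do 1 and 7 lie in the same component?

From 1 we can reach 1, 5, 6, 7, 8, which includes 7.

Yes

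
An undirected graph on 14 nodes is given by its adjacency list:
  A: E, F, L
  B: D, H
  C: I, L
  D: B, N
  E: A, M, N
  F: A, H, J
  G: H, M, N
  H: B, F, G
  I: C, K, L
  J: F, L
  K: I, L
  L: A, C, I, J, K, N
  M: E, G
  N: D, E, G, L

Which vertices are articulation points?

Removing L increases the component count from 1 to 2, so L is a cut vertex.
By contrast removing J leaves 1 component; it is not a cut vertex. No other vertex is a cut vertex either.

L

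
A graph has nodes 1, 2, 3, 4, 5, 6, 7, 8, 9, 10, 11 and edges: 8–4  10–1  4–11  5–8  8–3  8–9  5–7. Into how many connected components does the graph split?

6 is isolated — a component by itself.
2 is isolated — a component by itself.
Starting from 1 we can reach 1, 10. That is one component of size 2.
Starting from 3 we can reach 3, 4, 5, 7, 8, 9, 11. That is one component of size 7.
Total: 4 components.

4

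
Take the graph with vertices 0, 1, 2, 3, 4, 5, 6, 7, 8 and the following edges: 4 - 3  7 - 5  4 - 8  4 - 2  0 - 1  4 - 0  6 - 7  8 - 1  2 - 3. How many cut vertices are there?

2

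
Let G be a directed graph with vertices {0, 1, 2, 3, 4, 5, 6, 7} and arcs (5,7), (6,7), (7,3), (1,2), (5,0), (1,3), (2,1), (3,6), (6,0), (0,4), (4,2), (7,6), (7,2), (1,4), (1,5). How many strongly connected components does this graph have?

{0, 1, 2, 3, 4, 5, 6, 7} are all mutually reachable — one SCC of size 8.
That gives 1 strongly connected component.

1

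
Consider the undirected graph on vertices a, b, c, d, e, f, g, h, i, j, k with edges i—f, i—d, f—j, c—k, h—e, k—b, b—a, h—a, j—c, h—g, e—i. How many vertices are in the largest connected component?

Starting from a we can reach a, b, c, d, e, f, g, h, i, j, k. That is one component of size 11.
The largest has 11 vertices.

11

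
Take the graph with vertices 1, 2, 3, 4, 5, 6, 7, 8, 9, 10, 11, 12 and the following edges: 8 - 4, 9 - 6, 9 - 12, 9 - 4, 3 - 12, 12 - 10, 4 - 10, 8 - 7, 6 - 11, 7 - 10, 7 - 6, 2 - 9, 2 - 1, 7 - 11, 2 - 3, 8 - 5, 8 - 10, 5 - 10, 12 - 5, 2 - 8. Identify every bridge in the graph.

1-2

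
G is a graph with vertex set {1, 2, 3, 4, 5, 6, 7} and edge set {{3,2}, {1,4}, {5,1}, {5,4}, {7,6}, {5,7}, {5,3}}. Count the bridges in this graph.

The edges on the cycle 5-1-4-5 are not bridges since each lies on that cycle.
But removing 3–2 disconnects 3 from 2; removing 5–3 disconnects 5 from 3; removing 6–7 disconnects 6 from 7; removing 5–7 disconnects 5 from 7 — these are bridges.
That makes 4 bridges.

4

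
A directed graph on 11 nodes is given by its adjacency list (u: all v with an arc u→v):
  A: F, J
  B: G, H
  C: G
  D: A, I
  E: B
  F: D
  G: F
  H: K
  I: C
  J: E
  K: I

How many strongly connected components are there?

1

{A, B, C, D, E, F, G, H, I, J, K} are all mutually reachable — one SCC of size 11.
That gives 1 strongly connected component.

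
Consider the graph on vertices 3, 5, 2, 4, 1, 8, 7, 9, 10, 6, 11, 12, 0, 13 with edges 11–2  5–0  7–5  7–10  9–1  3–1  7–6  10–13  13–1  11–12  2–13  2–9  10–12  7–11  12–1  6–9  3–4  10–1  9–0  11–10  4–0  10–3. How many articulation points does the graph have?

0

Removing 0, for instance, still leaves 2 components. No single vertex removal increases the component count — the graph has no articulation points.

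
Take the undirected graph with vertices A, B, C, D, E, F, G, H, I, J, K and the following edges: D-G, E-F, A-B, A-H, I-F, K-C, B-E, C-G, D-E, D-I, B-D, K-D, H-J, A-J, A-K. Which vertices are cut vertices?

A

Removing A increases the component count from 1 to 2, so A is a cut vertex.
By contrast removing G leaves 1 component; it is not a cut vertex. No other vertex is a cut vertex either.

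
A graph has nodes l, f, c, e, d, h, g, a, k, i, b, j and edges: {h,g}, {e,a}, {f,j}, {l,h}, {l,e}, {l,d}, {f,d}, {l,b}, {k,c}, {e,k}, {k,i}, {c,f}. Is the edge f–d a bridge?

No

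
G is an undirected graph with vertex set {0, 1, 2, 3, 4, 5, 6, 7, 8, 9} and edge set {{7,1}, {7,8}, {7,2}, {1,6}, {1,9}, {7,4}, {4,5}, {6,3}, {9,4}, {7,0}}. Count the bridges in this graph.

6

The edges on the cycle 7-1-9-4-7 are not bridges since each lies on that cycle.
But removing 6 - 3 disconnects 6 from 3; removing 7 - 2 disconnects 7 from 2; removing 4 - 5 disconnects 4 from 5; removing 1 - 6 disconnects 1 from 6 — these are bridges.
In total 6 edges are bridges.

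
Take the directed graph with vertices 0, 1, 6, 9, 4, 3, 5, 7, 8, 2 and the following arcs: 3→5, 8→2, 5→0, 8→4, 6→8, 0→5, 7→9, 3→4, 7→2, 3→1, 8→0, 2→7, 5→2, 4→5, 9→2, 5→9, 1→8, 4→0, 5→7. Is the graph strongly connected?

No

There is no directed path from 0 to 3, so the graph is not strongly connected.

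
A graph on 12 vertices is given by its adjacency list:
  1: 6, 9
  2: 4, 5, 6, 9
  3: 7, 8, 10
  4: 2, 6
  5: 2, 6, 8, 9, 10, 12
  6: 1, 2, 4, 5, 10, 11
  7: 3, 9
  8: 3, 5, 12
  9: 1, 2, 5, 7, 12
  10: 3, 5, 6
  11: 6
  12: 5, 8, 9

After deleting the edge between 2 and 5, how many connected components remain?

1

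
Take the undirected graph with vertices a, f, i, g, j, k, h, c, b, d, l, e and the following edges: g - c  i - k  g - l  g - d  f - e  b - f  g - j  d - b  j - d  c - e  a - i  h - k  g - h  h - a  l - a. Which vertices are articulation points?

Removing g increases the component count from 1 to 2, so g is a cut vertex.
By contrast removing a leaves 1 component; it is not a cut vertex. No other vertex is a cut vertex either.

g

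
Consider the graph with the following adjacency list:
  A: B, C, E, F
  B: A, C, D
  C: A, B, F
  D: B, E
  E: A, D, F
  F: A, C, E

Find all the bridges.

The edges on the cycle C-B-A-F-C are not bridges since each lies on that cycle.
Every edge lies on some cycle, so there are no bridges.

none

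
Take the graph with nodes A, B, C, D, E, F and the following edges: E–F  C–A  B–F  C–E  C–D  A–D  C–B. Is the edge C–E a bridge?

No

After removing C–E, the path C-B-F-E still connects them, so the edge is not a bridge.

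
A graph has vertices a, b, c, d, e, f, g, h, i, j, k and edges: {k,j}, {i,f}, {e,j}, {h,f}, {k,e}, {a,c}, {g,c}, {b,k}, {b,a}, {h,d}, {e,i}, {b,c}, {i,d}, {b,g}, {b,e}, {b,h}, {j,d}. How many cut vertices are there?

Removing b increases the component count from 1 to 2, so b is a cut vertex.
By contrast removing j leaves 1 component; it is not a cut vertex. No other vertex is a cut vertex either.

1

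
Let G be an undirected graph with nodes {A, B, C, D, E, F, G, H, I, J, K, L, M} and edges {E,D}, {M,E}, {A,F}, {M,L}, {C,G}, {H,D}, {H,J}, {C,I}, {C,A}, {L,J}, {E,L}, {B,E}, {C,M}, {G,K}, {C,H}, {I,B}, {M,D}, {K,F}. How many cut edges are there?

The edges on the cycle C-I-B-E-L-J-H-C are not bridges since each lies on that cycle.
Every edge lies on some cycle, so there are no bridges.

0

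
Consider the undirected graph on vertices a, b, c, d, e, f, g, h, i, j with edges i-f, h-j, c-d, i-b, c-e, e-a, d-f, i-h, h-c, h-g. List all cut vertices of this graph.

Removing c increases the component count from 1 to 2, so c is a cut vertex.
Removing e increases the component count from 1 to 2, so e is a cut vertex.
Removing h increases the component count from 1 to 3, so h is a cut vertex.
Likewise i is a cut vertex.
By contrast removing d leaves 1 component; it is not a cut vertex. No other vertex is a cut vertex either.

c, e, h, i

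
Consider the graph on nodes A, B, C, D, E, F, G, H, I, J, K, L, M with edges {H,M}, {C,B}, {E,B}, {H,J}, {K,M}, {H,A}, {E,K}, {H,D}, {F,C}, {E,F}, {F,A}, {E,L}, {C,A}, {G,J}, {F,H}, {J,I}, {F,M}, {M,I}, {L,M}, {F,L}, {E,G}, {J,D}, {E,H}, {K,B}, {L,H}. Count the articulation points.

0

Removing A, for instance, still leaves 1 component. No single vertex removal increases the component count — the graph has no articulation points.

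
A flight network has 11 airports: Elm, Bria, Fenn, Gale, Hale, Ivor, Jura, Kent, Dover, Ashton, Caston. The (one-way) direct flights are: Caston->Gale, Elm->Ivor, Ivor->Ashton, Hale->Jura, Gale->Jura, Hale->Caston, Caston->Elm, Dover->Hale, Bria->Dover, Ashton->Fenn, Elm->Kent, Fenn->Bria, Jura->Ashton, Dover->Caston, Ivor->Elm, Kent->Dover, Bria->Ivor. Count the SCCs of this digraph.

{Elm, Bria, Fenn, Gale, Hale, Ivor, Jura, Kent, Dover, Ashton, Caston} are all mutually reachable — one SCC of size 11.
That gives 1 strongly connected component.

1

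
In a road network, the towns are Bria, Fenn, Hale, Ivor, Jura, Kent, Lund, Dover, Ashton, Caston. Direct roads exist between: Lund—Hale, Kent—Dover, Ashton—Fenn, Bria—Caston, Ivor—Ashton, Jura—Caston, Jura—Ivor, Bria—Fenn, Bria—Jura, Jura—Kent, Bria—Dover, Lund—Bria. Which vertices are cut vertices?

Bria, Lund

Removing Bria increases the component count from 1 to 2, so Bria is a cut vertex.
Removing Lund increases the component count from 1 to 2, so Lund is a cut vertex.
By contrast removing Fenn leaves 1 component; it is not a cut vertex. No other vertex is a cut vertex either.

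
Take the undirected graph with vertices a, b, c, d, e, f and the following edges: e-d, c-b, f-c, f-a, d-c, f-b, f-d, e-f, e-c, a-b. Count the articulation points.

0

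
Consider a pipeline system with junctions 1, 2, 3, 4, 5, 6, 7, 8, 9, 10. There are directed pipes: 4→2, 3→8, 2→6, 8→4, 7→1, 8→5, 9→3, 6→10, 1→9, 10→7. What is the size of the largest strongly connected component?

{1, 2, 3, 4, 6, 7, 8, 9, 10} are all mutually reachable — one SCC of size 9.
{5} is an SCC by itself.
The largest has 9 vertices.

9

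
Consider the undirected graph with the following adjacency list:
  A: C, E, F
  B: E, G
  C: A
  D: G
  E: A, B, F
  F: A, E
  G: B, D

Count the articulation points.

Removing A increases the component count from 1 to 2, so A is a cut vertex.
Removing B increases the component count from 1 to 2, so B is a cut vertex.
Removing E increases the component count from 1 to 2, so E is a cut vertex.
Likewise G is a cut vertex.
By contrast removing F leaves 1 component; it is not a cut vertex. No other vertex is a cut vertex either.

4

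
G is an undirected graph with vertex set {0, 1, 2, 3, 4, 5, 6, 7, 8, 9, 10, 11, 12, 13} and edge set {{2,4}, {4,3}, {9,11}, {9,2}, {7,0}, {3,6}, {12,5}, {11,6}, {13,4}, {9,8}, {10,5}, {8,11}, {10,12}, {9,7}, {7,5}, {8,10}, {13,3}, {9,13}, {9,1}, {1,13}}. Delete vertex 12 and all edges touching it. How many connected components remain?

1

With 12 gone, the remaining components are: {0, 1, 2, 3, 4, 5, 6, 7, 8, 9, 10, 11, 13}.
That is 1 component.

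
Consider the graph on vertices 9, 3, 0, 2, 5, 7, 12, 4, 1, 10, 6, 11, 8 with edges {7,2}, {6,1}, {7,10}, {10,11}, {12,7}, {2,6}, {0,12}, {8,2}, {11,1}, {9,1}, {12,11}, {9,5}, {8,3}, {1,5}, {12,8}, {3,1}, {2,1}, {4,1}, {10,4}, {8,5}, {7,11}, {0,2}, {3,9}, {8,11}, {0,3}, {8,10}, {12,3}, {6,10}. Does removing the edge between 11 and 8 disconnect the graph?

After removing 11-8, the path 11-12-8 still connects them, so the edge is not a bridge.

No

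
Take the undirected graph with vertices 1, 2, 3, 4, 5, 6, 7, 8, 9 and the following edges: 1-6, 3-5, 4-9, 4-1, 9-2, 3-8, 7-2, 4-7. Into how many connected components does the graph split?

Starting from 3 we can reach 3, 5, 8. That is one component of size 3.
Starting from 1 we can reach 1, 2, 4, 6, 7, 9. That is one component of size 6.
Total: 2 components.

2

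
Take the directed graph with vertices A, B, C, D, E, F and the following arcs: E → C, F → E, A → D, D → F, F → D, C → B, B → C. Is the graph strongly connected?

There is no directed path from B to E, so the graph is not strongly connected.

No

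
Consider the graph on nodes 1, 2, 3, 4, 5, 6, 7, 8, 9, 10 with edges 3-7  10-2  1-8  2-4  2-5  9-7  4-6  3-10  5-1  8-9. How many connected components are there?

Starting from 1 we can reach 1, 2, 3, 4, 5, 6, 7, 8, 9, 10. That is one component of size 10.
Total: 1 component.

1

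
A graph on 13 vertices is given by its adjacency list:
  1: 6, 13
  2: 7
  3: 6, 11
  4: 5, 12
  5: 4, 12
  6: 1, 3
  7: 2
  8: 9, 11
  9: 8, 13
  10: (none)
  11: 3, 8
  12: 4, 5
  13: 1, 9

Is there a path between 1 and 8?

From 1 we can reach 1, 3, 6, 8, 9, 11, 13, which includes 8.

Yes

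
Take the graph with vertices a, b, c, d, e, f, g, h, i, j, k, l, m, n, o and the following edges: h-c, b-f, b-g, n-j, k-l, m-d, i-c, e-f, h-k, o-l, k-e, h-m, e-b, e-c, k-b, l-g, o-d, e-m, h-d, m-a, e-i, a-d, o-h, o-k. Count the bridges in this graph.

1

The edges on the cycle m-a-d-m are not bridges since each lies on that cycle.
But removing n-j disconnects n from j — this is a bridge.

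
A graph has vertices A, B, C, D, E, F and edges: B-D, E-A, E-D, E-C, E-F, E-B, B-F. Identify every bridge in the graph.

The edges on the cycle E-B-D-E are not bridges since each lies on that cycle.
But removing A-E disconnects A from E; removing E-C disconnects E from C — these are bridges.

A-E, C-E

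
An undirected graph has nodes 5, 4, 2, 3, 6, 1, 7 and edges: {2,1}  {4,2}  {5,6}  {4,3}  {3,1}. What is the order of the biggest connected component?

4

7 is isolated — a component by itself.
Starting from 5 we can reach 5, 6. That is one component of size 2.
Starting from 1 we can reach 1, 2, 3, 4. That is one component of size 4.
The largest has 4 vertices.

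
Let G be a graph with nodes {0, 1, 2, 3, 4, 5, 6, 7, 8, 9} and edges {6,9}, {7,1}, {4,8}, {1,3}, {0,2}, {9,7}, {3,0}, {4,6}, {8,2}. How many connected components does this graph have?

5 is isolated — a component by itself.
Starting from 0 we can reach 0, 1, 2, 3, 4, 6, 7, 8, 9. That is one component of size 9.
Total: 2 components.

2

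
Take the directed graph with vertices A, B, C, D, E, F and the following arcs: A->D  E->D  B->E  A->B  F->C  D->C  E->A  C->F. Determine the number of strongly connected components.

3

{A, B, E} are all mutually reachable — one SCC of size 3.
{C, F} are all mutually reachable — one SCC of size 2.
{D} is an SCC by itself.
That gives 3 strongly connected components.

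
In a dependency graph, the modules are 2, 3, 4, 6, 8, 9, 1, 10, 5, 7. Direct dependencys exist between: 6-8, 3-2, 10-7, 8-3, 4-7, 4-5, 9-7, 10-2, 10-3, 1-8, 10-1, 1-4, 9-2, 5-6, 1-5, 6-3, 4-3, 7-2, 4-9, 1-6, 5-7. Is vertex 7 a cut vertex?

No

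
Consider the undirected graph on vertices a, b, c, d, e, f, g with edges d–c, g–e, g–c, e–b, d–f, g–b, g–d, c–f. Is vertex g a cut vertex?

Yes

Deleting g raises the number of components from 2 to 3, so g is a cut vertex.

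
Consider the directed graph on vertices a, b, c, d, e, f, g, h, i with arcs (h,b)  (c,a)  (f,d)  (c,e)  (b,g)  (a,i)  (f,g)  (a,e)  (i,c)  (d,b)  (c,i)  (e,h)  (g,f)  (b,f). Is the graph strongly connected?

There is no directed path from g to c, so the graph is not strongly connected.

No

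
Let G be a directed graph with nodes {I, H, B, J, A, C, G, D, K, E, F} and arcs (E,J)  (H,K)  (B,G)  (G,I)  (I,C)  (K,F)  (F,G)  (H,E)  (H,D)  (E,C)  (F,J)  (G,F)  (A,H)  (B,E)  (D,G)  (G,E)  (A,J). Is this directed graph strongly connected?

No

There is no directed path from H to A, so the graph is not strongly connected.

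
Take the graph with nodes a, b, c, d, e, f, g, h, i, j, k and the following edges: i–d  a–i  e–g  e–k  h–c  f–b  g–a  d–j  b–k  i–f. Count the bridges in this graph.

The edges on the cycle e-g-a-i-f-b-k-e are not bridges since each lies on that cycle.
But removing h–c disconnects h from c; removing i–d disconnects i from d; removing j–d disconnects j from d — these are bridges.
That makes 3 bridges.

3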